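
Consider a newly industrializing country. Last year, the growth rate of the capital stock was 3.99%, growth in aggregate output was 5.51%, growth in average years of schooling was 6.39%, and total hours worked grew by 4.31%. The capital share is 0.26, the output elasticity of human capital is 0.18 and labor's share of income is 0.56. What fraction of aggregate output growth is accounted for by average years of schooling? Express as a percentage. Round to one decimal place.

20.9%

Average years of schooling contributed 0.18 × 6.39 = 1.1502 pp.
Share of growth = 1.1502 / 5.51 × 100 = 20.875%.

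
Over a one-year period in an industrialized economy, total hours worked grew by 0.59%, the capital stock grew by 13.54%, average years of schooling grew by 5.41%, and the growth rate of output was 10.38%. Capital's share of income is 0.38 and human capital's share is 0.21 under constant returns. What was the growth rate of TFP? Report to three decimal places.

3.857%

Labor's share = 1 − 0.38 − 0.21 = 0.41.
The capital stock: 0.38 × 13.54 = 5.1452 pp.
Average years of schooling: 0.21 × 5.41 = 1.1361 pp.
Total hours worked: 0.41 × 0.59 = 0.2419 pp.
TFP growth = 10.38 − 6.5232 = 3.8568%.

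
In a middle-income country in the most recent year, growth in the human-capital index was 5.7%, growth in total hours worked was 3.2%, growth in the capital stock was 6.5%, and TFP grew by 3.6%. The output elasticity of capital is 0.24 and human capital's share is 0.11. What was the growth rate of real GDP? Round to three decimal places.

Labor's share = 1 − 0.24 − 0.11 = 0.65.
The capital stock: 0.24 × 6.5 = 1.56 pp.
The human-capital index: 0.11 × 5.7 = 0.627 pp.
Total hours worked: 0.65 × 3.2 = 2.08 pp.
Output growth = 3.6 + 4.267 = 7.867%.

7.867%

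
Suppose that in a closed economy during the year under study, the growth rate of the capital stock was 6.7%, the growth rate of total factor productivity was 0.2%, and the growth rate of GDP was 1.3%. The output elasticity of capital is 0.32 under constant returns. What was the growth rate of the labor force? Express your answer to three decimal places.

Labor's share = 1 − 0.32 = 0.68.
gY = gA + 0.32×6.7 + 0.68×g.
0.68×g = 1.3 − 0.2 − 2.144 = -1.044.
g = -1.044 / 0.68 = -1.53529%.

-1.535%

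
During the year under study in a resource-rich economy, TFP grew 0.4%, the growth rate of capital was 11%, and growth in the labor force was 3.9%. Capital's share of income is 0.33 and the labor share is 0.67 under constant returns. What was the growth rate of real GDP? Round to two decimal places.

Labor's share = 1 − 0.33 = 0.67.
Capital: 0.33 × 11 = 3.63 pp.
The labor force: 0.67 × 3.9 = 2.613 pp.
Output growth = 0.4 + 6.243 = 6.643%.

6.64%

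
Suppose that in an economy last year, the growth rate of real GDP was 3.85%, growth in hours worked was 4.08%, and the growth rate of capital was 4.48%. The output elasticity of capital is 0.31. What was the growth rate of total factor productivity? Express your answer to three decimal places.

Labor's share = 1 − 0.31 = 0.69.
Capital: 0.31 × 4.48 = 1.3888 pp.
Hours worked: 0.69 × 4.08 = 2.8152 pp.
TFP growth = 3.85 − 4.204 = -0.354%.

-0.354%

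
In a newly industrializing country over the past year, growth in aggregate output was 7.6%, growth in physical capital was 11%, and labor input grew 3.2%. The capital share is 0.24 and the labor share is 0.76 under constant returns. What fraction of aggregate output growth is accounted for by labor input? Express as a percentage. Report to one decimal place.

Labor's share = 1 − 0.24 = 0.76.
Labor input contributed 0.76 × 3.2 = 2.432 pp.
Share of growth = 2.432 / 7.6 × 100 = 32%.

Labor input accounted for 32.0% of growth.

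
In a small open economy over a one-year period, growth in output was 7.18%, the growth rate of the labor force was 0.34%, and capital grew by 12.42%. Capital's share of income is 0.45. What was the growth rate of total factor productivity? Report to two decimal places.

Labor's share = 1 − 0.45 = 0.55.
Capital: 0.45 × 12.42 = 5.589 pp.
The labor force: 0.55 × 0.34 = 0.187 pp.
TFP growth = 7.18 − 5.776 = 1.404%.

Total factor productivity growth was 1.40%.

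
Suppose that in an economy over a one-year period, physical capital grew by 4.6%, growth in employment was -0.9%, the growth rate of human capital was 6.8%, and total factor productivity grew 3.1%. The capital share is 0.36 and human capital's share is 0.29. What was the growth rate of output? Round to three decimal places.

Output growth was 6.413%.

Labor's share = 1 − 0.36 − 0.29 = 0.35.
Physical capital: 0.36 × 4.6 = 1.656 pp.
Human capital: 0.29 × 6.8 = 1.972 pp.
Employment: 0.35 × (-0.9) = -0.315 pp.
Output growth = 3.1 + 3.313 = 6.413%.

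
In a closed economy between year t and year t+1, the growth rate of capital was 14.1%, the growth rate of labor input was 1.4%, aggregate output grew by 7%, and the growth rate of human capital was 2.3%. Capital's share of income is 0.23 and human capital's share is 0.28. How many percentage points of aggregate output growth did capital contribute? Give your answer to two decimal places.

Contribution = share × growth = 0.23 × 14.1 = 3.243 pp.

3.24 percentage points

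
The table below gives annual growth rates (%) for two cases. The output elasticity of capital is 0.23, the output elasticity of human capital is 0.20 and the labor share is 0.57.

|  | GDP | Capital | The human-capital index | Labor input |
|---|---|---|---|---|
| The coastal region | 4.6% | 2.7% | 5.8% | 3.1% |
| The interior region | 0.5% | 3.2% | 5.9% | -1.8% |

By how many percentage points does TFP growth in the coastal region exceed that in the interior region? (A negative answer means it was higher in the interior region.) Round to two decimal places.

1.44 percentage points

Labor's share = 1 − 0.23 − 0.2 = 0.57.
The coastal region: TFP = 4.6 − 0.621 − 1.16 − 1.767 = 1.052%.
The interior region: TFP = 0.5 − 0.736 − 1.18 + 1.026 = -0.39%.
Difference = 1.052 − (-0.39) = 1.442 pp.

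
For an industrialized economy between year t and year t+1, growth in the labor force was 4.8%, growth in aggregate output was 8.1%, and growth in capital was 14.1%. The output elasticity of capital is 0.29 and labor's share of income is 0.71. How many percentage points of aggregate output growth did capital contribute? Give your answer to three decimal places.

4.089

Contribution = share × growth = 0.29 × 14.1 = 4.089 pp.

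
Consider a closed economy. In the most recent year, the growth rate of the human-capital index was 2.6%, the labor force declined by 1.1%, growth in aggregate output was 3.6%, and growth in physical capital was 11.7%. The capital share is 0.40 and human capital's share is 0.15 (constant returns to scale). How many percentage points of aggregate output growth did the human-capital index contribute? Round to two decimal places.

Contribution = share × growth = 0.15 × 2.6 = 0.39 pp.

0.39 pp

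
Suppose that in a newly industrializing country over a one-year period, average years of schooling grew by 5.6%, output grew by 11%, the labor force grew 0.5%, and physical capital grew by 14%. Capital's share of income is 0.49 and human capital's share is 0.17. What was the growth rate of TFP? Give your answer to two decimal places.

Labor's share = 1 − 0.49 − 0.17 = 0.34.
Physical capital: 0.49 × 14 = 6.86 pp.
Average years of schooling: 0.17 × 5.6 = 0.952 pp.
The labor force: 0.34 × 0.5 = 0.17 pp.
TFP growth = 11 − 7.982 = 3.018%.

TFP growth was 3.02%.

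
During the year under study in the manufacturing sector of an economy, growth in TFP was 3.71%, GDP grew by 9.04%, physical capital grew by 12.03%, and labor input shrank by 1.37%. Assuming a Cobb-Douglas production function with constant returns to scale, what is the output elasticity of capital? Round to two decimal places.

α = 0.50

gY = gA + α·gK + (1−α)·gL, so gY − gA − gL = α(gK − gL).
9.04 − 3.71 + 1.37 = α × (12.03 − (-1.37)).
6.7 = 13.4 α, so α = 0.5.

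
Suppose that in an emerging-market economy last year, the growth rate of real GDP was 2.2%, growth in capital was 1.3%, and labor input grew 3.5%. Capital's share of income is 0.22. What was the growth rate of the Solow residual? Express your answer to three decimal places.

Labor's share = 1 − 0.22 = 0.78.
Capital: 0.22 × 1.3 = 0.286 pp.
Labor input: 0.78 × 3.5 = 2.73 pp.
TFP growth = 2.2 − 3.016 = -0.816%.

-0.816%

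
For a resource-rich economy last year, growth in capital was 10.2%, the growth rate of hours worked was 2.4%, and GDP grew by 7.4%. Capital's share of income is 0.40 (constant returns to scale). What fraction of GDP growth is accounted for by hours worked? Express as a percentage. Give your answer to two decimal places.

19.46%

Labor's share = 1 − 0.4 = 0.6.
Hours worked contributed 0.6 × 2.4 = 1.44 pp.
Share of growth = 1.44 / 7.4 × 100 = 19.4595%.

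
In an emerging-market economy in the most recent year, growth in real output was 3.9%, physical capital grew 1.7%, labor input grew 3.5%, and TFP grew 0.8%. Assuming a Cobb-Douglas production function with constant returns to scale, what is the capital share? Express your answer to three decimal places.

gY = gA + α·gK + (1−α)·gL, so gY − gA − gL = α(gK − gL).
3.9 − 0.8 − 3.5 = α × (1.7 − 3.5).
-0.4 = -1.8 α, so α = 0.22222.

The capital share is 0.222.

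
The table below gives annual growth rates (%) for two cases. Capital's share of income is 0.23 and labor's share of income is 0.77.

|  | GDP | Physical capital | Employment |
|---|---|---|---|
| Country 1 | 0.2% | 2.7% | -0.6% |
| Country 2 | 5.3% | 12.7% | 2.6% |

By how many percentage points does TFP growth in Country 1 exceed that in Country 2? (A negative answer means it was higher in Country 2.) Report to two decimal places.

-0.34 percentage points

Labor's share = 1 − 0.23 = 0.77.
Country 1: TFP = 0.2 − 0.621 + 0.462 = 0.041%.
Country 2: TFP = 5.3 − 2.921 − 2.002 = 0.377%.
Difference = 0.041 − (0.377) = -0.336 pp.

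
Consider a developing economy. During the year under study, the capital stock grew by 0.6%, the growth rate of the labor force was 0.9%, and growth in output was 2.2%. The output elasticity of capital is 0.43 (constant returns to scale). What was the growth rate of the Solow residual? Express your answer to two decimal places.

1.43%

Labor's share = 1 − 0.43 = 0.57.
The capital stock: 0.43 × 0.6 = 0.258 pp.
The labor force: 0.57 × 0.9 = 0.513 pp.
TFP growth = 2.2 − 0.771 = 1.429%.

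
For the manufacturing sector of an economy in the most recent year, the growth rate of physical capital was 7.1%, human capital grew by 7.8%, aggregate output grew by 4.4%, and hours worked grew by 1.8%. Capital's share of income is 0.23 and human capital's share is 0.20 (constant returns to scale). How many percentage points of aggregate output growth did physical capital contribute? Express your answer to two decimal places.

1.63 pp

Contribution = share × growth = 0.23 × 7.1 = 1.633 pp.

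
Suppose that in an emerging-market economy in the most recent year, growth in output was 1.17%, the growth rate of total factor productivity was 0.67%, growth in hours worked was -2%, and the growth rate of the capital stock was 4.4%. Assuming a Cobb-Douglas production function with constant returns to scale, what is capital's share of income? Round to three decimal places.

Capital's share of income is 0.391.

gY = gA + α·gK + (1−α)·gL, so gY − gA − gL = α(gK − gL).
1.17 − 0.67 + 2 = α × (4.4 − (-2)).
2.5 = 6.4 α, so α = 0.39063.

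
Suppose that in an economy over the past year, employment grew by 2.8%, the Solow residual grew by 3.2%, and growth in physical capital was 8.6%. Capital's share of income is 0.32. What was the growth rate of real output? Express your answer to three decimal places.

Labor's share = 1 − 0.32 = 0.68.
Physical capital: 0.32 × 8.6 = 2.752 pp.
Employment: 0.68 × 2.8 = 1.904 pp.
Output growth = 3.2 + 4.656 = 7.856%.

7.856%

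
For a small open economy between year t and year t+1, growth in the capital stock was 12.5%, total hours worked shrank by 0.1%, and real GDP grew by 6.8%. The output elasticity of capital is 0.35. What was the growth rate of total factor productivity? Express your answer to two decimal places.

Labor's share = 1 − 0.35 = 0.65.
The capital stock: 0.35 × 12.5 = 4.375 pp.
Total hours worked: 0.65 × (-0.1) = -0.065 pp.
TFP growth = 6.8 − 4.31 = 2.49%.

2.49%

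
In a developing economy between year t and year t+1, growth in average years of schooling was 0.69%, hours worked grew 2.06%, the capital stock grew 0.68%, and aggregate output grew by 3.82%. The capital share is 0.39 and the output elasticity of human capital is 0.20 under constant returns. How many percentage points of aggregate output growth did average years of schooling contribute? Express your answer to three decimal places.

0.138

Contribution = share × growth = 0.2 × 0.69 = 0.138 pp.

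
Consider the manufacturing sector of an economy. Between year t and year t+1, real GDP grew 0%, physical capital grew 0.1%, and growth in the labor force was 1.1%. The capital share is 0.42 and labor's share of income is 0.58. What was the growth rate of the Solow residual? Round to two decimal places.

Labor's share = 1 − 0.42 = 0.58.
Physical capital: 0.42 × 0.1 = 0.042 pp.
The labor force: 0.58 × 1.1 = 0.638 pp.
TFP growth = 0 − 0.68 = -0.68%.

-0.68%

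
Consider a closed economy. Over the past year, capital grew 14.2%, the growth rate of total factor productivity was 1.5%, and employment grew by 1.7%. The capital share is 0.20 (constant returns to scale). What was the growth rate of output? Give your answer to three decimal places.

5.700%

Labor's share = 1 − 0.2 = 0.8.
Capital: 0.2 × 14.2 = 2.84 pp.
Employment: 0.8 × 1.7 = 1.36 pp.
Output growth = 1.5 + 4.2 = 5.7%.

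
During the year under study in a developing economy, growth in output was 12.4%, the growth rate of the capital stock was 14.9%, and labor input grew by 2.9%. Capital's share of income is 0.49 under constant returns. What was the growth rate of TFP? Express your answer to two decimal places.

3.62%

Labor's share = 1 − 0.49 = 0.51.
The capital stock: 0.49 × 14.9 = 7.301 pp.
Labor input: 0.51 × 2.9 = 1.479 pp.
TFP growth = 12.4 − 8.78 = 3.62%.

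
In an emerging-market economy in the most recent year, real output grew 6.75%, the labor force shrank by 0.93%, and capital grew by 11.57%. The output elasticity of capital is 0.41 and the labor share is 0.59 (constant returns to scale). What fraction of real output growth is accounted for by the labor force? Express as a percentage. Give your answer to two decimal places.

The labor force accounted for -8.13% of growth.

Labor's share = 1 − 0.41 = 0.59.
The labor force contributed 0.59 × (-0.93) = -0.5487 pp.
Share of growth = -0.5487 / 6.75 × 100 = -8.1289%.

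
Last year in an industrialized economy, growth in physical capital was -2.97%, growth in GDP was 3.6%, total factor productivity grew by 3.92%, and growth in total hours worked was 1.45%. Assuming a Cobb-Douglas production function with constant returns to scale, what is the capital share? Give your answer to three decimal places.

gY = gA + α·gK + (1−α)·gL, so gY − gA − gL = α(gK − gL).
3.6 − 3.92 − 1.45 = α × (-2.97 − 1.45).
-1.77 = -4.42 α, so α = 0.40045.

The capital share is 0.400.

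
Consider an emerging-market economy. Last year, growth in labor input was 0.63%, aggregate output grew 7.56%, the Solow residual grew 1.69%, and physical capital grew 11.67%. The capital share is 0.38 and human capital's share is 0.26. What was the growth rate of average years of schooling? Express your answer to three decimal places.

Labor's share = 1 − 0.38 − 0.26 = 0.36.
gY = gA + 0.38×11.67 + 0.36×0.63 + 0.26×g.
0.26×g = 7.56 − 1.69 − 4.6614 = 1.2086.
g = 1.2086 / 0.26 = 4.64846%.

4.648%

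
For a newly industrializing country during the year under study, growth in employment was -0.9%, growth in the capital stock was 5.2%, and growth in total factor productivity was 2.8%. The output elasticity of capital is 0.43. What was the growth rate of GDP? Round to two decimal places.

GDP grew 4.52%.

Labor's share = 1 − 0.43 = 0.57.
The capital stock: 0.43 × 5.2 = 2.236 pp.
Employment: 0.57 × (-0.9) = -0.513 pp.
Output growth = 2.8 + 1.723 = 4.523%.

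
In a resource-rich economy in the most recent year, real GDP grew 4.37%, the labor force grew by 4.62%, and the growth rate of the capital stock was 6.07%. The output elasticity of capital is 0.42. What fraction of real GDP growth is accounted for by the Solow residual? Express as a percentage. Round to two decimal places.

Labor's share = 1 − 0.42 = 0.58.
The capital stock: 0.42 × 6.07 = 2.5494 pp.
The labor force: 0.58 × 4.62 = 2.6796 pp.
TFP growth = 4.37 − 5.229 = -0.859%.
TFP share of growth = -0.859 / 4.37 × 100 = -19.6568%.

-19.66%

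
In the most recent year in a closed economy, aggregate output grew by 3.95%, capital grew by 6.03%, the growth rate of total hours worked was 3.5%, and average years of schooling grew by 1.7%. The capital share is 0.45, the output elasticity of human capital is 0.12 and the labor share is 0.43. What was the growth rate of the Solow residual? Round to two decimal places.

Labor's share = 1 − 0.45 − 0.12 = 0.43.
Capital: 0.45 × 6.03 = 2.7135 pp.
Average years of schooling: 0.12 × 1.7 = 0.204 pp.
Total hours worked: 0.43 × 3.5 = 1.505 pp.
TFP growth = 3.95 − 4.4225 = -0.4725%.

-0.47%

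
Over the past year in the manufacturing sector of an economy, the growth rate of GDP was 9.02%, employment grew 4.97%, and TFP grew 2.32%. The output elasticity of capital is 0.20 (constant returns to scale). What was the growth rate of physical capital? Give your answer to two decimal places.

Physical capital growth was 13.62%.

Labor's share = 1 − 0.2 = 0.8.
gY = gA + 0.8×4.97 + 0.2×g.
0.2×g = 9.02 − 2.32 − 3.976 = 2.724.
g = 2.724 / 0.2 = 13.62%.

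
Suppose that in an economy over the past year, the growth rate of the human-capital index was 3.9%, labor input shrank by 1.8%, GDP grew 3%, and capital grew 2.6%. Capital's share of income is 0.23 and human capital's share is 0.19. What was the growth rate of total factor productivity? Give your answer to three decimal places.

Labor's share = 1 − 0.23 − 0.19 = 0.58.
Capital: 0.23 × 2.6 = 0.598 pp.
The human-capital index: 0.19 × 3.9 = 0.741 pp.
Labor input: 0.58 × (-1.8) = -1.044 pp.
TFP growth = 3 − 0.295 = 2.705%.

Total factor productivity grew 2.705%.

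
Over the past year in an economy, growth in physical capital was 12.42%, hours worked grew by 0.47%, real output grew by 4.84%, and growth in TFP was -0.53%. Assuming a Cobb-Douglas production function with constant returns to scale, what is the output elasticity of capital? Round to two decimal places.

α = 0.41

gY = gA + α·gK + (1−α)·gL, so gY − gA − gL = α(gK − gL).
4.84 + 0.53 − 0.47 = α × (12.42 − 0.47).
4.9 = 11.95 α, so α = 0.41.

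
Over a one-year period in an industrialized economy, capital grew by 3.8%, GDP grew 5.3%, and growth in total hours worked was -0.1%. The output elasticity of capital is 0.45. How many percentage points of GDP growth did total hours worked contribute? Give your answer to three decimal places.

-0.055 pp

Labor's share = 1 − 0.45 = 0.55.
Contribution = share × growth = 0.55 × (-0.1) = -0.055 pp.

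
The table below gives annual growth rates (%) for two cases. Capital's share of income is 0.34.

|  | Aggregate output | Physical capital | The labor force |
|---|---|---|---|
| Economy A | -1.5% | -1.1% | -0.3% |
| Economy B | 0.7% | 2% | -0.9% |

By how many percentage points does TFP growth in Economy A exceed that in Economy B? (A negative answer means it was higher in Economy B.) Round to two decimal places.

Labor's share = 1 − 0.34 = 0.66.
Economy A: TFP = -1.5 + 0.374 + 0.198 = -0.928%.
Economy B: TFP = 0.7 − 0.68 + 0.594 = 0.614%.
Difference = -0.928 − (0.614) = -1.542 pp.

-1.54 percentage points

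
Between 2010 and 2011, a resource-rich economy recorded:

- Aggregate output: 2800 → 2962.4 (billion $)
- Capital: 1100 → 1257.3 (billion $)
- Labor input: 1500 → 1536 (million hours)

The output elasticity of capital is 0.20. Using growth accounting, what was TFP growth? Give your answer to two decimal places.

1.02%

Aggregate output growth = (2962.4 − 2800) / 2800 = 5.8%.
Capital growth = (1257.3 − 1100) / 1100 = 14.3%.
Labor input growth = (1536 − 1500) / 1500 = 2.4%.
Labor's share = 1 − 0.2 = 0.8.
Capital: 0.2 × 14.3 = 2.86 pp.
Labor input: 0.8 × 2.4 = 1.92 pp.
TFP growth = 5.8 − 4.78 = 1.02%.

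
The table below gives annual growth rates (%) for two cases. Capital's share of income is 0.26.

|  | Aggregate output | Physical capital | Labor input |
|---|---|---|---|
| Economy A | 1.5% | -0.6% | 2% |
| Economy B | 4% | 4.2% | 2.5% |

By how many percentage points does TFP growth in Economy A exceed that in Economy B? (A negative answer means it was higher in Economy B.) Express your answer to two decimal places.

-0.88 percentage points

Labor's share = 1 − 0.26 = 0.74.
Economy A: TFP = 1.5 + 0.156 − 1.48 = 0.176%.
Economy B: TFP = 4 − 1.092 − 1.85 = 1.058%.
Difference = 0.176 − (1.058) = -0.882 pp.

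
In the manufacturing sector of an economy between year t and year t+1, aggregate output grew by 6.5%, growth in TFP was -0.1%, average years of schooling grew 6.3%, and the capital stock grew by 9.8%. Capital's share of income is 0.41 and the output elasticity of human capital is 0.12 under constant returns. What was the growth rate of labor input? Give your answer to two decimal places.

3.89%

Labor's share = 1 − 0.41 − 0.12 = 0.47.
gY = gA + 0.41×9.8 + 0.12×6.3 + 0.47×g.
0.47×g = 6.5 + 0.1 − 4.774 = 1.826.
g = 1.826 / 0.47 = 3.8851%.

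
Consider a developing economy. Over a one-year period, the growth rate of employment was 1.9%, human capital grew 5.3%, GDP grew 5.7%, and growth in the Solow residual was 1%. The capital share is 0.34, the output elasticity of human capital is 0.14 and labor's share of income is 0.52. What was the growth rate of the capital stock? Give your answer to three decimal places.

The capital stock grew 8.735%.

Labor's share = 1 − 0.34 − 0.14 = 0.52.
gY = gA + 0.14×5.3 + 0.52×1.9 + 0.34×g.
0.34×g = 5.7 − 1 − 1.73 = 2.97.
g = 2.97 / 0.34 = 8.73529%.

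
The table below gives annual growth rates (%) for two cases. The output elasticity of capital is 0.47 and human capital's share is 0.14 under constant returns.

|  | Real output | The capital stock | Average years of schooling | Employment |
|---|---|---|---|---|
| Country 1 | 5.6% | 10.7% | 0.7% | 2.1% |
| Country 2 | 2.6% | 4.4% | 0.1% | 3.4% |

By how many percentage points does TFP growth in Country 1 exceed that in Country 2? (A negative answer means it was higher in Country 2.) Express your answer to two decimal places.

0.46 percentage points

Labor's share = 1 − 0.47 − 0.14 = 0.39.
Country 1: TFP = 5.6 − 5.029 − 0.098 − 0.819 = -0.346%.
Country 2: TFP = 2.6 − 2.068 − 0.014 − 1.326 = -0.808%.
Difference = -0.346 − (-0.808) = 0.462 pp.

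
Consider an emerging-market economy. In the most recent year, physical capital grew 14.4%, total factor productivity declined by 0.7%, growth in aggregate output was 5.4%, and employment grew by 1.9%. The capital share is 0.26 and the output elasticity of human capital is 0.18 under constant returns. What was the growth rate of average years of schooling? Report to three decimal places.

Labor's share = 1 − 0.26 − 0.18 = 0.56.
gY = gA + 0.26×14.4 + 0.56×1.9 + 0.18×g.
0.18×g = 5.4 + 0.7 − 4.808 = 1.292.
g = 1.292 / 0.18 = 7.17778%.

7.178%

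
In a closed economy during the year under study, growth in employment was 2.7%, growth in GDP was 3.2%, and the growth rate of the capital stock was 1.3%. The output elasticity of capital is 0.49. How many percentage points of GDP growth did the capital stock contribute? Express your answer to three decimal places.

0.637 percentage points

Contribution = share × growth = 0.49 × 1.3 = 0.637 pp.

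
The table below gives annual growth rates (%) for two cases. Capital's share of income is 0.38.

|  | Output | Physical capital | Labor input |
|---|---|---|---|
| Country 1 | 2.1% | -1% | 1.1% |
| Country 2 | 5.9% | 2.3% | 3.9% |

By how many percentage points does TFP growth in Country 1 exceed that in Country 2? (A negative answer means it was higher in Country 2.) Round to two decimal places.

Labor's share = 1 − 0.38 = 0.62.
Country 1: TFP = 2.1 + 0.38 − 0.682 = 1.798%.
Country 2: TFP = 5.9 − 0.874 − 2.418 = 2.608%.
Difference = 1.798 − (2.608) = -0.81 pp.

-0.81 percentage points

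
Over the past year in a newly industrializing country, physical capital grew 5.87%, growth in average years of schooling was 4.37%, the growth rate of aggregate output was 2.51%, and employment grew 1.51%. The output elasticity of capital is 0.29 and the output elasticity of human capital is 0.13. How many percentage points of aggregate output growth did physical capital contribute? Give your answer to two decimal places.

Contribution = share × growth = 0.29 × 5.87 = 1.7023 pp.

1.70 percentage points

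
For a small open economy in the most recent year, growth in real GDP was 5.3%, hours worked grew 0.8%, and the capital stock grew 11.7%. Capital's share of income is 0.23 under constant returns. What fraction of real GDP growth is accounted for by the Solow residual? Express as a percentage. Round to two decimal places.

The Solow residual accounted for 37.60% of growth.

Labor's share = 1 − 0.23 = 0.77.
The capital stock: 0.23 × 11.7 = 2.691 pp.
Hours worked: 0.77 × 0.8 = 0.616 pp.
TFP growth = 5.3 − 3.307 = 1.993%.
TFP share of growth = 1.993 / 5.3 × 100 = 37.6038%.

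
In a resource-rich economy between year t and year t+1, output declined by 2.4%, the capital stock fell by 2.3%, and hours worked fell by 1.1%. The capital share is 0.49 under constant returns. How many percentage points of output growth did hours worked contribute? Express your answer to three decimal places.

-0.561 percentage points

Labor's share = 1 − 0.49 = 0.51.
Contribution = share × growth = 0.51 × (-1.1) = -0.561 pp.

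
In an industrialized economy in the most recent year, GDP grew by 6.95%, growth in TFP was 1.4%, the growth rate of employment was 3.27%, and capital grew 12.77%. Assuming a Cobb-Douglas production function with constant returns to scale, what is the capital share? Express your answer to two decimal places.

The capital share is 0.24.

gY = gA + α·gK + (1−α)·gL, so gY − gA − gL = α(gK − gL).
6.95 − 1.4 − 3.27 = α × (12.77 − 3.27).
2.28 = 9.5 α, so α = 0.24.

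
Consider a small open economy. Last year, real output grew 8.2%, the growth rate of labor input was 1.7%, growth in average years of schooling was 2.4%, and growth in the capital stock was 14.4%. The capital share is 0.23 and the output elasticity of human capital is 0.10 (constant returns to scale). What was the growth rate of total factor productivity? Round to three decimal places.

Labor's share = 1 − 0.23 − 0.1 = 0.67.
The capital stock: 0.23 × 14.4 = 3.312 pp.
Average years of schooling: 0.1 × 2.4 = 0.24 pp.
Labor input: 0.67 × 1.7 = 1.139 pp.
TFP growth = 8.2 − 4.691 = 3.509%.

3.509%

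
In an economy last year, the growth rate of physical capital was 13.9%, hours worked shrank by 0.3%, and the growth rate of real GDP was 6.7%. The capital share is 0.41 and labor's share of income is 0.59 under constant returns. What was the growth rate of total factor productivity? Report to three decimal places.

Labor's share = 1 − 0.41 = 0.59.
Physical capital: 0.41 × 13.9 = 5.699 pp.
Hours worked: 0.59 × (-0.3) = -0.177 pp.
TFP growth = 6.7 − 5.522 = 1.178%.

1.178%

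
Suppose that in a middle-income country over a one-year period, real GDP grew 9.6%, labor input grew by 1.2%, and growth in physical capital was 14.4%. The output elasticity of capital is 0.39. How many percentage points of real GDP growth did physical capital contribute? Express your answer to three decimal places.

5.616 pp

Contribution = share × growth = 0.39 × 14.4 = 5.616 pp.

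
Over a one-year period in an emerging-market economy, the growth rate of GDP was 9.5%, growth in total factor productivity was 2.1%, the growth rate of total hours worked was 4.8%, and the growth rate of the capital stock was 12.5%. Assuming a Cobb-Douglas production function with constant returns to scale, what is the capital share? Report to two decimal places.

gY = gA + α·gK + (1−α)·gL, so gY − gA − gL = α(gK − gL).
9.5 − 2.1 − 4.8 = α × (12.5 − 4.8).
2.6 = 7.7 α, so α = 0.3377.

0.34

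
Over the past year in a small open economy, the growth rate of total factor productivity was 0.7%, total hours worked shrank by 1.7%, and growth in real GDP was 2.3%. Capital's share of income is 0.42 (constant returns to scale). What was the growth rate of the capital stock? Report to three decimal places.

The capital stock grew 6.157%.

Labor's share = 1 − 0.42 = 0.58.
gY = gA + 0.58×(-1.7) + 0.42×g.
0.42×g = 2.3 − 0.7 + 0.986 = 2.586.
g = 2.586 / 0.42 = 6.15714%.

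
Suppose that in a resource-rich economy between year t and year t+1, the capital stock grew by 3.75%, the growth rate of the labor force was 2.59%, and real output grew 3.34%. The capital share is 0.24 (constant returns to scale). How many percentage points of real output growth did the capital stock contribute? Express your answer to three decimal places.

0.900

Contribution = share × growth = 0.24 × 3.75 = 0.9 pp.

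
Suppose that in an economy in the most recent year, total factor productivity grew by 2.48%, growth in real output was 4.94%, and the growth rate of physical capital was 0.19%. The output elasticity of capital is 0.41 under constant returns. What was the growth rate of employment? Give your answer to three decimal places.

Labor's share = 1 − 0.41 = 0.59.
gY = gA + 0.41×0.19 + 0.59×g.
0.59×g = 4.94 − 2.48 − 0.0779 = 2.3821.
g = 2.3821 / 0.59 = 4.03746%.

4.037%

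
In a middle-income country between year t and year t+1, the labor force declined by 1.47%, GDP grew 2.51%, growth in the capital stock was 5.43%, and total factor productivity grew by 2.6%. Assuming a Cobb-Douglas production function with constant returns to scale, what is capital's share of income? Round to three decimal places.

0.200

gY = gA + α·gK + (1−α)·gL, so gY − gA − gL = α(gK − gL).
2.51 − 2.6 + 1.47 = α × (5.43 − (-1.47)).
1.38 = 6.9 α, so α = 0.2.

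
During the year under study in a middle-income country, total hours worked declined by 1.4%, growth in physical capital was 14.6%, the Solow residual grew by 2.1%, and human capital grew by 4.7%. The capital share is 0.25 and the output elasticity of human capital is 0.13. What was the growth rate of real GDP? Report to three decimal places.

5.493%

Labor's share = 1 − 0.25 − 0.13 = 0.62.
Physical capital: 0.25 × 14.6 = 3.65 pp.
Human capital: 0.13 × 4.7 = 0.611 pp.
Total hours worked: 0.62 × (-1.4) = -0.868 pp.
Output growth = 2.1 + 3.393 = 5.493%.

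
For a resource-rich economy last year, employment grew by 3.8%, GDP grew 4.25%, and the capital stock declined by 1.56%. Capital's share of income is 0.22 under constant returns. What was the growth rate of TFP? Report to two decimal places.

1.63%

Labor's share = 1 − 0.22 = 0.78.
The capital stock: 0.22 × (-1.56) = -0.3432 pp.
Employment: 0.78 × 3.8 = 2.964 pp.
TFP growth = 4.25 − 2.6208 = 1.6292%.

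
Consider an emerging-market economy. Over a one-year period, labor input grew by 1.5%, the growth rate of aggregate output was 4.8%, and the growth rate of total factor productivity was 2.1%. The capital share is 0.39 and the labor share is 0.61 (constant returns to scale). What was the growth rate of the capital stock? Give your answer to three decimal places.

The capital stock growth was 4.577%.

Labor's share = 1 − 0.39 = 0.61.
gY = gA + 0.61×1.5 + 0.39×g.
0.39×g = 4.8 − 2.1 − 0.915 = 1.785.
g = 1.785 / 0.39 = 4.57692%.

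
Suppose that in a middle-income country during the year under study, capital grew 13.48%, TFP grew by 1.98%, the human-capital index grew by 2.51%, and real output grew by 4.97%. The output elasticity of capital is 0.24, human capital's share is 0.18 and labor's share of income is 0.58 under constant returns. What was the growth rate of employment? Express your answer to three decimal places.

-1.202%

Labor's share = 1 − 0.24 − 0.18 = 0.58.
gY = gA + 0.24×13.48 + 0.18×2.51 + 0.58×g.
0.58×g = 4.97 − 1.98 − 3.687 = -0.697.
g = -0.697 / 0.58 = -1.20172%.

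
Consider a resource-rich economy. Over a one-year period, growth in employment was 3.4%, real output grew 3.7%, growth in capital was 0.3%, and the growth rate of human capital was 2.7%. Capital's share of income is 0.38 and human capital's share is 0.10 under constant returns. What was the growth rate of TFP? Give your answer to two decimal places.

Labor's share = 1 − 0.38 − 0.1 = 0.52.
Capital: 0.38 × 0.3 = 0.114 pp.
Human capital: 0.1 × 2.7 = 0.27 pp.
Employment: 0.52 × 3.4 = 1.768 pp.
TFP growth = 3.7 − 2.152 = 1.548%.

TFP growth was 1.55%.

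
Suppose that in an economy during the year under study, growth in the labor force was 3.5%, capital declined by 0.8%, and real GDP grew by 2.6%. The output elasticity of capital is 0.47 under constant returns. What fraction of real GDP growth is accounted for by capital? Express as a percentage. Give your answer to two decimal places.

Capital contributed 0.47 × (-0.8) = -0.376 pp.
Share of growth = -0.376 / 2.6 × 100 = -14.4615%.

Capital accounted for -14.46% of growth.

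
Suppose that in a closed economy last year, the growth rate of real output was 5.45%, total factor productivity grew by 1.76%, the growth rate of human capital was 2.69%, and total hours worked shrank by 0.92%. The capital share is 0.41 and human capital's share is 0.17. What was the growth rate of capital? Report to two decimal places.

8.83%

Labor's share = 1 − 0.41 − 0.17 = 0.42.
gY = gA + 0.17×2.69 + 0.42×(-0.92) + 0.41×g.
0.41×g = 5.45 − 1.76 − 0.0709 = 3.6191.
g = 3.6191 / 0.41 = 8.8271%.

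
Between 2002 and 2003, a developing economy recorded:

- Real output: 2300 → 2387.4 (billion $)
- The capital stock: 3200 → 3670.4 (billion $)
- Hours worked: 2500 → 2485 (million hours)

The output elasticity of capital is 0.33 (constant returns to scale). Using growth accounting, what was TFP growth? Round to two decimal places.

Real output growth = (2387.4 − 2300) / 2300 = 3.8%.
The capital stock growth = (3670.4 − 3200) / 3200 = 14.7%.
Hours worked growth = (2485 − 2500) / 2500 = -0.6%.
Labor's share = 1 − 0.33 = 0.67.
The capital stock: 0.33 × 14.7 = 4.851 pp.
Hours worked: 0.67 × (-0.6) = -0.402 pp.
TFP growth = 3.8 − 4.449 = -0.649%.

-0.65%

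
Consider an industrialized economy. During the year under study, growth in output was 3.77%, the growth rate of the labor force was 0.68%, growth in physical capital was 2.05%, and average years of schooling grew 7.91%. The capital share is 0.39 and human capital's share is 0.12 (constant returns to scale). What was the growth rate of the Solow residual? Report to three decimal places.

The Solow residual grew 1.688%.

Labor's share = 1 − 0.39 − 0.12 = 0.49.
Physical capital: 0.39 × 2.05 = 0.7995 pp.
Average years of schooling: 0.12 × 7.91 = 0.9492 pp.
The labor force: 0.49 × 0.68 = 0.3332 pp.
TFP growth = 3.77 − 2.0819 = 1.6881%.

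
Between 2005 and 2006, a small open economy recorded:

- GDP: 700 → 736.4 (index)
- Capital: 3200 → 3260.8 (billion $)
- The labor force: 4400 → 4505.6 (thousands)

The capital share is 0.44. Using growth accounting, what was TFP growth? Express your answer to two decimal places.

GDP growth = (736.4 − 700) / 700 = 5.2%.
Capital growth = (3260.8 − 3200) / 3200 = 1.9%.
The labor force growth = (4505.6 − 4400) / 4400 = 2.4%.
Labor's share = 1 − 0.44 = 0.56.
Capital: 0.44 × 1.9 = 0.836 pp.
The labor force: 0.56 × 2.4 = 1.344 pp.
TFP growth = 5.2 − 2.18 = 3.02%.

3.02%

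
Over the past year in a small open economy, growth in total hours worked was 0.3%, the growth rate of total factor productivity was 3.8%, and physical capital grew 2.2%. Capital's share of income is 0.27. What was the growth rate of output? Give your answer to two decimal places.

Labor's share = 1 − 0.27 = 0.73.
Physical capital: 0.27 × 2.2 = 0.594 pp.
Total hours worked: 0.73 × 0.3 = 0.219 pp.
Output growth = 3.8 + 0.813 = 4.613%.

Output growth was 4.61%.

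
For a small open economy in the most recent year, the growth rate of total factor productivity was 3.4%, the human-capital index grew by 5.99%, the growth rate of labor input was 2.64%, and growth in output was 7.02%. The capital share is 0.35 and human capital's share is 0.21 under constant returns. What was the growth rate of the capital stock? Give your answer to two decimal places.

The capital stock grew 3.43%.

Labor's share = 1 − 0.35 − 0.21 = 0.44.
gY = gA + 0.21×5.99 + 0.44×2.64 + 0.35×g.
0.35×g = 7.02 − 3.4 − 2.4195 = 1.2005.
g = 1.2005 / 0.35 = 3.43%.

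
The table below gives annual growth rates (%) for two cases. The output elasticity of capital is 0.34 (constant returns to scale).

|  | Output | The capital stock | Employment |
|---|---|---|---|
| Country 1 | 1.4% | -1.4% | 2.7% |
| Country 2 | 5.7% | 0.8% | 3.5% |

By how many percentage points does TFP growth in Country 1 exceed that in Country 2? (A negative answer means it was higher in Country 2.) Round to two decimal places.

Labor's share = 1 − 0.34 = 0.66.
Country 1: TFP = 1.4 + 0.476 − 1.782 = 0.094%.
Country 2: TFP = 5.7 − 0.272 − 2.31 = 3.118%.
Difference = 0.094 − (3.118) = -3.024 pp.

-3.02 percentage points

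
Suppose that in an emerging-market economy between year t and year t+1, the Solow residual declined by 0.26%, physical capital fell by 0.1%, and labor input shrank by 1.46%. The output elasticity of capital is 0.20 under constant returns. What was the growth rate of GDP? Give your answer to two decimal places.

-1.45%

Labor's share = 1 − 0.2 = 0.8.
Physical capital: 0.2 × (-0.1) = -0.02 pp.
Labor input: 0.8 × (-1.46) = -1.168 pp.
Output growth = -0.26 + (-1.188) = -1.448%.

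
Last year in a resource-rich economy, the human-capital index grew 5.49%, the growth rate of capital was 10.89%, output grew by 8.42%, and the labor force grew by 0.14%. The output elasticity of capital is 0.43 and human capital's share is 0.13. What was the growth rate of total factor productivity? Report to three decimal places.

Labor's share = 1 − 0.43 − 0.13 = 0.44.
Capital: 0.43 × 10.89 = 4.6827 pp.
The human-capital index: 0.13 × 5.49 = 0.7137 pp.
The labor force: 0.44 × 0.14 = 0.0616 pp.
TFP growth = 8.42 − 5.458 = 2.962%.

2.962%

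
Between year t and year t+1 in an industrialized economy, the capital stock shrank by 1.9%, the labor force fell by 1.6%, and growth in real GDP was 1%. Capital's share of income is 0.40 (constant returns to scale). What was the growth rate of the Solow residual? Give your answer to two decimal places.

Labor's share = 1 − 0.4 = 0.6.
The capital stock: 0.4 × (-1.9) = -0.76 pp.
The labor force: 0.6 × (-1.6) = -0.96 pp.
TFP growth = 1 + 1.72 = 2.72%.

2.72%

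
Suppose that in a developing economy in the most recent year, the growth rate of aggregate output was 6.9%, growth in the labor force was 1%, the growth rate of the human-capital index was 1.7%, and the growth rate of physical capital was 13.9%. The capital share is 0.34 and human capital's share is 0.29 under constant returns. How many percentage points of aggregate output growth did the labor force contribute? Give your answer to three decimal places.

0.370 percentage points

Labor's share = 1 − 0.34 − 0.29 = 0.37.
Contribution = share × growth = 0.37 × 1 = 0.37 pp.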